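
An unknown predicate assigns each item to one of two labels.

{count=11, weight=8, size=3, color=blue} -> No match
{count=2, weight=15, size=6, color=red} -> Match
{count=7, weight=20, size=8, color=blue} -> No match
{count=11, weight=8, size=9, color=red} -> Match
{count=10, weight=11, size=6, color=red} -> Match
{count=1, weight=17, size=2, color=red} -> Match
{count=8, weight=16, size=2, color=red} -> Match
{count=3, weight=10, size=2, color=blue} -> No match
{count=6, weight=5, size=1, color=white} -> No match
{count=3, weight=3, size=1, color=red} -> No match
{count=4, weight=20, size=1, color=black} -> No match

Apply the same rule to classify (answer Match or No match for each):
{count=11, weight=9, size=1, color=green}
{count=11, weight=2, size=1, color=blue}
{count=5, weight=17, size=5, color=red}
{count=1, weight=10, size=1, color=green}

The pattern is that an item is 'Match' exactly when: color is red AND size ≥ 2.

No match, No match, Match, No match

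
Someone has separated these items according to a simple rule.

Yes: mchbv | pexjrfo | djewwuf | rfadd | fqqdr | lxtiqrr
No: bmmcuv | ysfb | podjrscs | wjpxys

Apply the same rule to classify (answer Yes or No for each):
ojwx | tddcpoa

No, Yes

A rule that fits every label: odd length — true of each 'Yes' example, false of each 'No' one.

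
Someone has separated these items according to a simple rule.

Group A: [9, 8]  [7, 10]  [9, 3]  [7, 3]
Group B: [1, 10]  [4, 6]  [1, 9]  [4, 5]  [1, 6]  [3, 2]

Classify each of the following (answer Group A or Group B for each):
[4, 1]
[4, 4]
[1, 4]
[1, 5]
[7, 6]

The classifier is using: first ≥ 5.

Group B, Group B, Group B, Group B, Group A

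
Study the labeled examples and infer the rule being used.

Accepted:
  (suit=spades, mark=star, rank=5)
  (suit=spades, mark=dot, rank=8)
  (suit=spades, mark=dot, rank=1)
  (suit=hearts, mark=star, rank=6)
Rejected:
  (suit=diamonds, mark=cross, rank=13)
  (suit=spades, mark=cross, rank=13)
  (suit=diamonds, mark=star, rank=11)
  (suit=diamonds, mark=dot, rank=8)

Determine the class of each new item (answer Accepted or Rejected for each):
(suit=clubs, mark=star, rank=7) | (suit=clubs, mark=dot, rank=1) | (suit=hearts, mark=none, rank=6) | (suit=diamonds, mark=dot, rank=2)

The pattern is that an item is 'Accepted' exactly when: suit is not diamonds AND rank ≤ 8.
(suit=clubs, mark=star, rank=7): suit is clubs, rank = 7, satisfies this → Accepted. (suit=clubs, mark=dot, rank=1): suit is clubs, rank = 1, satisfies this → Accepted. (suit=hearts, mark=none, rank=6): suit is hearts, rank = 6, satisfies this → Accepted. (suit=diamonds, mark=dot, rank=2): suit is diamonds, rank = 2, does not satisfy this → Rejected.

Accepted, Accepted, Accepted, Rejected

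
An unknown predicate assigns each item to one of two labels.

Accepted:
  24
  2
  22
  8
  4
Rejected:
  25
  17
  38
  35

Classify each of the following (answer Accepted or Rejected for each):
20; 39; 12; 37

The distinguishing property — even AND at most 24 — holds for all the 'Accepted' cases and none of the 'Rejected' cases.

Accepted, Rejected, Accepted, Rejected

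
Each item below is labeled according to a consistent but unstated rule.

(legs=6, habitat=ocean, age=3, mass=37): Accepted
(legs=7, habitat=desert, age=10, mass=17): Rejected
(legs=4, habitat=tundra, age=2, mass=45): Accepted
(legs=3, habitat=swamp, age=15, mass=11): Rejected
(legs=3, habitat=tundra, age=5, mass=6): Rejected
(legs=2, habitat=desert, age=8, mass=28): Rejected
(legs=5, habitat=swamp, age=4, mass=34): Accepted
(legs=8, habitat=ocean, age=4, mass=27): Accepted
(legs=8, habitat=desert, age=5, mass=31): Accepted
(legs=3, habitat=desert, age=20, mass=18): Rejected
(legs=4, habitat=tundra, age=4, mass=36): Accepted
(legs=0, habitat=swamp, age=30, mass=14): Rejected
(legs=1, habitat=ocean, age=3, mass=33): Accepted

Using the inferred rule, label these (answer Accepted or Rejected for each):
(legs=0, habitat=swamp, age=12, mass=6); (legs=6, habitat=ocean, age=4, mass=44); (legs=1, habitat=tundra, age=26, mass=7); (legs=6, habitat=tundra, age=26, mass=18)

Rule: age ≤ 5 AND mass ≥ 11. This holds for each 'Accepted' example and fails for each 'Rejected' one.

Rejected, Accepted, Rejected, Rejected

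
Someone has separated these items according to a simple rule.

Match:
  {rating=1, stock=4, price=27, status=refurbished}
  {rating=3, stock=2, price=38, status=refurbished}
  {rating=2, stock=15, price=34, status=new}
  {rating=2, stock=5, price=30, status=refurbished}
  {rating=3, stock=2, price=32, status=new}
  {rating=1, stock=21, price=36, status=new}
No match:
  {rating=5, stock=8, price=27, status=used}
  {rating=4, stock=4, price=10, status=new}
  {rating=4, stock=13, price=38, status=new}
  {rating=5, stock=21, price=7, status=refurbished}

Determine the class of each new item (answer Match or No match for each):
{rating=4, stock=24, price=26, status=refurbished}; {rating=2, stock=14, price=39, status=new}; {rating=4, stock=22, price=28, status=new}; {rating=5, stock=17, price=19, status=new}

No match, Match, No match, No match

The classifier is using: rating ≤ 3.
{rating=4, stock=24, price=26, status=refurbished}: rating = 4, doesn't match → No match. {rating=2, stock=14, price=39, status=new}: rating = 2, satisfies this → Match. {rating=4, stock=22, price=28, status=new}: rating = 4, doesn't match → No match. {rating=5, stock=17, price=19, status=new}: rating = 5, doesn't match → No match.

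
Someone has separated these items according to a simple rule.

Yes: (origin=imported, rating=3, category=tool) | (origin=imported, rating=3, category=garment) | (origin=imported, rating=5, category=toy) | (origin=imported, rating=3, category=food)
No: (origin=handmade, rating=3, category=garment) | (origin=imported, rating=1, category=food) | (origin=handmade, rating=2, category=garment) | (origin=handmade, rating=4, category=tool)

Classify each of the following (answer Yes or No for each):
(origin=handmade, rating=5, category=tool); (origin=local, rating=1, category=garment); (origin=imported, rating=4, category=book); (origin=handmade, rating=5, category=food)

No, No, Yes, No

One predicate separates the groups cleanly: origin is imported AND rating ≥ 2.
No: (origin=handmade, rating=5, category=tool), since origin is handmade, rating = 5. No: (origin=local, rating=1, category=garment), since origin is local, rating = 1. Yes: (origin=imported, rating=4, category=book), since origin is imported, rating = 4. No: (origin=handmade, rating=5, category=food), since origin is handmade, rating = 5.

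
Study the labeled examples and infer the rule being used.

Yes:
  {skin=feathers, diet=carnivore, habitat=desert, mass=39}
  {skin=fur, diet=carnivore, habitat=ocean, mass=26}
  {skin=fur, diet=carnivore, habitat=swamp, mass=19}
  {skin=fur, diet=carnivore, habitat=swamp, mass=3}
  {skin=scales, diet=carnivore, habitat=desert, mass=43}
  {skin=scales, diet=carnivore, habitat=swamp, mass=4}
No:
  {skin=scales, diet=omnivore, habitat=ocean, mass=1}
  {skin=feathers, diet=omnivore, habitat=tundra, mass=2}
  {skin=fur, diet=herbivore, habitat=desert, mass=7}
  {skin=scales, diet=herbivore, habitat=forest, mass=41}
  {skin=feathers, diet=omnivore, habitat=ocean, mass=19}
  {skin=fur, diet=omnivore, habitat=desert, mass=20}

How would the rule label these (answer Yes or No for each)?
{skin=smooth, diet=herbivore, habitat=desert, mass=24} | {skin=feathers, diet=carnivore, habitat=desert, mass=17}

Every 'Yes' example satisfies: diet is carnivore. None of the 'No' examples do.
{skin=smooth, diet=herbivore, habitat=desert, mass=24} — diet is herbivore, hence No.
{skin=feathers, diet=carnivore, habitat=desert, mass=17} — diet is carnivore, hence Yes.

No, Yes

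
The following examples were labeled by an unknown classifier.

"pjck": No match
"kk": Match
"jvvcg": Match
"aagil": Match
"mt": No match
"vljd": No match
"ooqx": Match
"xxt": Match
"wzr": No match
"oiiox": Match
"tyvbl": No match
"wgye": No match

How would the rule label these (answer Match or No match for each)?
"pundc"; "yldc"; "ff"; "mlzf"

No match, No match, Match, No match

The simplest hypothesis consistent with all the labels is: has a double letter.
No match: "pundc", since no doubled letter.
No match: "yldc", since no doubled letter.
Match: "ff", since 'ff' doubled.
No match: "mlzf", since no doubled letter.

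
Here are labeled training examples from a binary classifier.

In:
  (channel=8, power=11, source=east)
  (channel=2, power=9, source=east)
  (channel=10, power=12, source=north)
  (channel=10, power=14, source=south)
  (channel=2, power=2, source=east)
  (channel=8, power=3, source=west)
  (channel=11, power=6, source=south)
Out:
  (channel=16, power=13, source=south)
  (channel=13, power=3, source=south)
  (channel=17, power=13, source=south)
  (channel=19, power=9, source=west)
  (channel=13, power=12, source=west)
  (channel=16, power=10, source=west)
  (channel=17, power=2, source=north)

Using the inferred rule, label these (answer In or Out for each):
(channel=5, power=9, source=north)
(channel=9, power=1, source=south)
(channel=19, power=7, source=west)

In, In, Out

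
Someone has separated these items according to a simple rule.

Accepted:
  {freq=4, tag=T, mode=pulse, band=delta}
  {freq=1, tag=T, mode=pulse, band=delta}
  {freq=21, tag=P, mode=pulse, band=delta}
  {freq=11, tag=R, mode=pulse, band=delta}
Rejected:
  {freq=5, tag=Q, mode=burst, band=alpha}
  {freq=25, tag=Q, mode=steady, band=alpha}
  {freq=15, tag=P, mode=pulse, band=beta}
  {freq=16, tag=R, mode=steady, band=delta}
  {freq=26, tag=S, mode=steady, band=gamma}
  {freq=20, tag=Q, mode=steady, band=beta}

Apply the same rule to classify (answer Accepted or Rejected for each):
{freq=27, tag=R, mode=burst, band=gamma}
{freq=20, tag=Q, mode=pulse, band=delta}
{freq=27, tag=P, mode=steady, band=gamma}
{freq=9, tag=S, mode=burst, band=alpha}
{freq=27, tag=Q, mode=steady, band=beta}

The classifier is using: band is delta AND mode is pulse.
{freq=27, tag=R, mode=burst, band=gamma}: band is gamma, mode is burst, does not satisfy this → Rejected.
{freq=20, tag=Q, mode=pulse, band=delta}: band is delta, mode is pulse, meets the rule → Accepted.
{freq=27, tag=P, mode=steady, band=gamma}: band is gamma, mode is steady, does not satisfy this → Rejected.
{freq=9, tag=S, mode=burst, band=alpha}: band is alpha, mode is burst, does not satisfy this → Rejected.
{freq=27, tag=Q, mode=steady, band=beta}: band is beta, mode is steady, does not satisfy this → Rejected.

Rejected, Accepted, Rejected, Rejected, Rejected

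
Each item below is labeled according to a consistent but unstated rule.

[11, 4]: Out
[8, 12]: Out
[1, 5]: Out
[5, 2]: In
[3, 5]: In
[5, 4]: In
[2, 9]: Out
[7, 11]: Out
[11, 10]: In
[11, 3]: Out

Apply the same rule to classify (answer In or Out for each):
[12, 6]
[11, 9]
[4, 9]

The rule appears to be: |first − second| ≤ 3.
[12, 6] — |12−6| = 6, hence Out.
[11, 9] — |11−9| = 2, hence In.
[4, 9] — |4−9| = 5, hence Out.

Out, In, Out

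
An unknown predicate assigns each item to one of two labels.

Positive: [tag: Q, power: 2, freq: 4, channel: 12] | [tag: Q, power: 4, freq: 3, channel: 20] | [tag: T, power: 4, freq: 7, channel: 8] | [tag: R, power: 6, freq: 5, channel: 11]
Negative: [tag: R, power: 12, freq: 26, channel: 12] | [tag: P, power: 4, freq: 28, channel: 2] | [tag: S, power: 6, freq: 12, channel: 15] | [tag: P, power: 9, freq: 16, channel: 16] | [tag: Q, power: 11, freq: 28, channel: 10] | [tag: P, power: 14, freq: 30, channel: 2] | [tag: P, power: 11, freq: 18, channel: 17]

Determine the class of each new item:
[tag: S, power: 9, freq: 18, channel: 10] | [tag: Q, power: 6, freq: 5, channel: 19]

The distinguishing property — freq ≤ 7 — holds for all the 'Positive' cases and none of the 'Negative' cases.
[tag: S, power: 9, freq: 18, channel: 10]: freq = 18, fails the rule → Negative.
[tag: Q, power: 6, freq: 5, channel: 19]: freq = 5, checks out → Positive.

Negative, Positive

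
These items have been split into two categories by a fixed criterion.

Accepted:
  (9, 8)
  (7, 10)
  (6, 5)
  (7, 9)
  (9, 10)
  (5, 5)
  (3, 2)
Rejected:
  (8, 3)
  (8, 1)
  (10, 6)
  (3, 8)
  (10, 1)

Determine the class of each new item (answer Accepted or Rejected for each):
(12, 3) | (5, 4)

Rejected, Accepted

The pattern is that an item is 'Accepted' exactly when: |first − second| ≤ 3.
(12, 3) → |12−3| = 9 → Rejected.
(5, 4) → |5−4| = 1 → Accepted.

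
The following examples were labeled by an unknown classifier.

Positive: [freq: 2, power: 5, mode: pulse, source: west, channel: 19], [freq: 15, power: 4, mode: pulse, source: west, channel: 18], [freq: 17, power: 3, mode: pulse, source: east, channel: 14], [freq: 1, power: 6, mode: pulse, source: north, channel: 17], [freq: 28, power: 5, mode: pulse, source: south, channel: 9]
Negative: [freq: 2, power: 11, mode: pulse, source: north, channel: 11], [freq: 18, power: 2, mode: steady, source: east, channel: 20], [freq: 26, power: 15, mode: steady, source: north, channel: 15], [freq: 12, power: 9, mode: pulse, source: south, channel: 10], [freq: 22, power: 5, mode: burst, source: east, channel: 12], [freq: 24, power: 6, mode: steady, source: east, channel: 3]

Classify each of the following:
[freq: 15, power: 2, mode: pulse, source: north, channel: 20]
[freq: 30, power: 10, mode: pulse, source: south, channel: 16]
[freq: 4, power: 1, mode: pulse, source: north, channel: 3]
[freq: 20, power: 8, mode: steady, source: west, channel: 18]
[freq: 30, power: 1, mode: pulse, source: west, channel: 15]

The distinguishing property — mode is pulse AND power ≤ 6 — holds for all the 'Positive' cases and none of the 'Negative' cases.
[freq: 15, power: 2, mode: pulse, source: north, channel: 20]: Positive (mode is pulse, power = 2). [freq: 30, power: 10, mode: pulse, source: south, channel: 16]: Negative (mode is pulse, power = 10). [freq: 4, power: 1, mode: pulse, source: north, channel: 3]: Positive (mode is pulse, power = 1). [freq: 20, power: 8, mode: steady, source: west, channel: 18]: Negative (mode is steady, power = 8). [freq: 30, power: 1, mode: pulse, source: west, channel: 15]: Positive (mode is pulse, power = 1).

Positive, Negative, Positive, Negative, Positive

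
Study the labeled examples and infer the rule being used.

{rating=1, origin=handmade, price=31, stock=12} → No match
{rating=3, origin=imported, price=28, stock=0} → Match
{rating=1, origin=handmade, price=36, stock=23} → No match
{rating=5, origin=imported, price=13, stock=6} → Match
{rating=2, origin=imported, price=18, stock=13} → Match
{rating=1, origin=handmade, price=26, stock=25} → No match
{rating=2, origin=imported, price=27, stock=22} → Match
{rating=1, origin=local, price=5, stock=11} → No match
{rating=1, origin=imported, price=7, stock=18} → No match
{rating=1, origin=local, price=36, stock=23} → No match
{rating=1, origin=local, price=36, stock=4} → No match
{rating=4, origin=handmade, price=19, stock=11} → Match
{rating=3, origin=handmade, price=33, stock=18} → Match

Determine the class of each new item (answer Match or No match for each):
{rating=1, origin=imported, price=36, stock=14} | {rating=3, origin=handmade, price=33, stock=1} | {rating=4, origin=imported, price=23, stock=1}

No match, Match, Match

All 'Match' examples share one property — rating ≥ 2 — and every 'No match' example lacks it.
{rating=1, origin=imported, price=36, stock=14}: rating = 1 — does not pass, so No match.
{rating=3, origin=handmade, price=33, stock=1}: rating = 3 — checks out, so Match.
{rating=4, origin=imported, price=23, stock=1}: rating = 4 — checks out, so Match.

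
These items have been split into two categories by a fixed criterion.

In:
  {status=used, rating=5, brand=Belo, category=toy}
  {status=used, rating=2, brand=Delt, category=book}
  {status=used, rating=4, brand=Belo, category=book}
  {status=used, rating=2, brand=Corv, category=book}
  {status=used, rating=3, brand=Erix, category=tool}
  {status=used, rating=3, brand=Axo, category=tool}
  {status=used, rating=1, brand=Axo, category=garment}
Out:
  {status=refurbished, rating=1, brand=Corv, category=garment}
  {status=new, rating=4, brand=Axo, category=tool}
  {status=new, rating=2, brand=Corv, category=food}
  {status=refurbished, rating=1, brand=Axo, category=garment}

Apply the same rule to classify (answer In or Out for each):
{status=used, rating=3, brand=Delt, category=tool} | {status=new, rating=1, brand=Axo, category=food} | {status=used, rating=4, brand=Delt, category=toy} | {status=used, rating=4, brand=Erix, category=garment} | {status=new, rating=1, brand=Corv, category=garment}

A rule that fits every label: status is used — true of each 'In' example, false of each 'Out' one.

In, Out, In, In, Out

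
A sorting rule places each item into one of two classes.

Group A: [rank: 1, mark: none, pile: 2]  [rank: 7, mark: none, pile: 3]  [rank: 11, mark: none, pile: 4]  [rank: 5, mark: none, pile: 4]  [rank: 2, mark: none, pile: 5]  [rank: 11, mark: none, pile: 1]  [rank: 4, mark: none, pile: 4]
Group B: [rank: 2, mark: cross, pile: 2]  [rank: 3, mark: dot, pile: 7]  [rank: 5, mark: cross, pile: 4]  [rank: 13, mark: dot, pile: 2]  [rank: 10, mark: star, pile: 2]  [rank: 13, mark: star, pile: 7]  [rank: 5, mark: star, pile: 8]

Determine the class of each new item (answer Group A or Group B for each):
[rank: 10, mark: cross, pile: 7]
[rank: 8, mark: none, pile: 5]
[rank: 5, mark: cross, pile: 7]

Group B, Group A, Group B

The rule appears to be: mark is none.
[rank: 10, mark: cross, pile: 7]: mark is cross — does not satisfy this, so Group B. [rank: 8, mark: none, pile: 5]: mark is none — checks out, so Group A. [rank: 5, mark: cross, pile: 7]: mark is cross — does not satisfy this, so Group B.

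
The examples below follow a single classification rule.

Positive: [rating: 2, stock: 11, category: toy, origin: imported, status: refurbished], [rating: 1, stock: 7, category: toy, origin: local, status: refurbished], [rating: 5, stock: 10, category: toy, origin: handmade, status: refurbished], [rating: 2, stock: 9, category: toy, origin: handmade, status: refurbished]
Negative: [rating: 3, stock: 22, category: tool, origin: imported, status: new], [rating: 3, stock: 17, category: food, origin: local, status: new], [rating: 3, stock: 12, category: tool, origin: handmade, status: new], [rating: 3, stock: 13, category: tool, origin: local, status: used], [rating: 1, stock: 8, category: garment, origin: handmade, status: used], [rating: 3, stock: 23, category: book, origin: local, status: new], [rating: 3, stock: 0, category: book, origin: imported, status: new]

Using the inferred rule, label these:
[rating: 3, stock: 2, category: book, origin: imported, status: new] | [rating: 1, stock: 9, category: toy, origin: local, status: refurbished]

'Positive' ⟺ category is toy.

Negative, Positive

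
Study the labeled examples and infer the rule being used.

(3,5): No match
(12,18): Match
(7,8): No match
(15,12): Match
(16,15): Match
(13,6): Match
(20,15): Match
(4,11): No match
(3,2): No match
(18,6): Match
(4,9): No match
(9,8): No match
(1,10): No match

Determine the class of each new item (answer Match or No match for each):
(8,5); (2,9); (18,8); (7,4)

The simplest hypothesis consistent with all the labels is: sum ≥ 19.
(8,5): 8+5 = 13 — does not satisfy this, so No match.
(2,9): 2+9 = 11 — does not satisfy this, so No match.
(18,8): 18+8 = 26 — qualifies, so Match.
(7,4): 7+4 = 11 — does not satisfy this, so No match.

No match, No match, Match, No match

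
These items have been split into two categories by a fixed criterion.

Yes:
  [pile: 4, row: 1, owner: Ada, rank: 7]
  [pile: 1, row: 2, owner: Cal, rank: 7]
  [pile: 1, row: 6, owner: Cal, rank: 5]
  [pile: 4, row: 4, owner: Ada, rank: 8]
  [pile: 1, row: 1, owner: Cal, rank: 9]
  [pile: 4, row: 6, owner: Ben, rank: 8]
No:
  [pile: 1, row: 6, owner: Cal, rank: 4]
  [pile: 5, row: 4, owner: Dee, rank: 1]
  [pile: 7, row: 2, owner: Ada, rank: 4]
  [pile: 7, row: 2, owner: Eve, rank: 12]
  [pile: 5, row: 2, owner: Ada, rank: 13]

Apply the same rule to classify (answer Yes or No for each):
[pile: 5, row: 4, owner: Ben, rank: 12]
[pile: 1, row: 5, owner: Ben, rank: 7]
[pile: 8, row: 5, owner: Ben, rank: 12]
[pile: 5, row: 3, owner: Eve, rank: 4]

The common property of the 'Yes' items is: pile ≤ 4 AND rank ≥ 5. No 'No' item has it.

No, Yes, No, No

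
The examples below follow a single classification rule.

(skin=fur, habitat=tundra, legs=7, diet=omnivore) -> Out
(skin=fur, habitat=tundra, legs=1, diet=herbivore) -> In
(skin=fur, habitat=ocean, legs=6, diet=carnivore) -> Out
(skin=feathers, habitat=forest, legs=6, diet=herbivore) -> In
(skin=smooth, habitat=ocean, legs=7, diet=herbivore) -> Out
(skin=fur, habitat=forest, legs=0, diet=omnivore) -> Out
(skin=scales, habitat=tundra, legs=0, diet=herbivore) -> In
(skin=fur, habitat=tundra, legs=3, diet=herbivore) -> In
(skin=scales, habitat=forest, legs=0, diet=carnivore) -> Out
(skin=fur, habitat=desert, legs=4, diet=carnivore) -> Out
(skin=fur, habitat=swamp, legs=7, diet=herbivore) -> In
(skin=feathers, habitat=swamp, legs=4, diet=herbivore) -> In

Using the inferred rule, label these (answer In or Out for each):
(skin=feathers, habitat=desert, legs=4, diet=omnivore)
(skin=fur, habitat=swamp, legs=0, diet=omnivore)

Out, Out

The distinguishing property — skin is not smooth AND diet is herbivore — holds for all the 'In' cases and none of the 'Out' cases.
Out: (skin=feathers, habitat=desert, legs=4, diet=omnivore), since skin is feathers, diet is omnivore.
Out: (skin=fur, habitat=swamp, legs=0, diet=omnivore), since skin is fur, diet is omnivore.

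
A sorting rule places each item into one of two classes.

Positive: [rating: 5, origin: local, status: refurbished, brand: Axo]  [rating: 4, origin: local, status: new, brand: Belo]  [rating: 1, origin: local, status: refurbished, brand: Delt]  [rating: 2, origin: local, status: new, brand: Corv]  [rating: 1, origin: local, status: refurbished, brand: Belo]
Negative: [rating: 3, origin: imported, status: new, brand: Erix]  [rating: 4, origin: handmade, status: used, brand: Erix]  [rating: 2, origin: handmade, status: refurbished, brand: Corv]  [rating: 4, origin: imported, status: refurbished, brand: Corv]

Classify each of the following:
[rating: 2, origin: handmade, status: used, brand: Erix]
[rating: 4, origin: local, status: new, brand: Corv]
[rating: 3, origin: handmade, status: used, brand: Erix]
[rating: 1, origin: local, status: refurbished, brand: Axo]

Negative, Positive, Negative, Positive

The rule appears to be: origin is local.
[rating: 2, origin: handmade, status: used, brand: Erix] → origin is handmade → Negative.
[rating: 4, origin: local, status: new, brand: Corv] → origin is local → Positive.
[rating: 3, origin: handmade, status: used, brand: Erix] → origin is handmade → Negative.
[rating: 1, origin: local, status: refurbished, brand: Axo] → origin is local → Positive.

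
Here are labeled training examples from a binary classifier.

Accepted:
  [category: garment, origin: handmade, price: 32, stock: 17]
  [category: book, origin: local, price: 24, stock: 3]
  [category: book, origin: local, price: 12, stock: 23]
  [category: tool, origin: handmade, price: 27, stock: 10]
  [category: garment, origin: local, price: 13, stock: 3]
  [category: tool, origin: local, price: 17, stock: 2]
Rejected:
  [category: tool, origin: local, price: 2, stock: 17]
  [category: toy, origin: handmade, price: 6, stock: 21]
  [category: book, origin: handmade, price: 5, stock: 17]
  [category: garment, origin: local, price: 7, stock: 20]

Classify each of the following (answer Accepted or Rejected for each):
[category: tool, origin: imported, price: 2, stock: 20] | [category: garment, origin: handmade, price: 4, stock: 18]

Rejected, Rejected

The pattern is that an item is 'Accepted' exactly when: price ≥ 12.
Rejected: [category: tool, origin: imported, price: 2, stock: 20], since price = 2. Rejected: [category: garment, origin: handmade, price: 4, stock: 18], since price = 4.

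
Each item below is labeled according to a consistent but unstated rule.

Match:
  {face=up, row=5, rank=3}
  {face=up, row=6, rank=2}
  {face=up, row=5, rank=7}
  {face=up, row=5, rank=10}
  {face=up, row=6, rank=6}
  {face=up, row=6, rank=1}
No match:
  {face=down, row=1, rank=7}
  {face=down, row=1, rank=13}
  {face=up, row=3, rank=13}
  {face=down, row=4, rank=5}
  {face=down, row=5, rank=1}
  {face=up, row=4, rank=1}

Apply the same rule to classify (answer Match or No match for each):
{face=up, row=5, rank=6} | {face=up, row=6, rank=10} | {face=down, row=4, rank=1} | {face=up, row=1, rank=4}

Match, Match, No match, No match

One predicate separates the groups cleanly: face is up AND row ≥ 5.
{face=up, row=5, rank=6}: face is up, row = 5 — meets the rule, so Match.
{face=up, row=6, rank=10}: face is up, row = 6 — meets the rule, so Match.
{face=down, row=4, rank=1}: face is down, row = 4 — doesn't qualify, so No match.
{face=up, row=1, rank=4}: face is up, row = 1 — doesn't qualify, so No match.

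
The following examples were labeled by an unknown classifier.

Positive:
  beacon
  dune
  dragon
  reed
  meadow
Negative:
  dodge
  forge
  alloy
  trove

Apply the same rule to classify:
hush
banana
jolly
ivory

The rule appears to be: even length.
hush → length 4 → Positive.
banana → length 6 → Positive.
jolly → length 5 → Negative.
ivory → length 5 → Negative.

Positive, Positive, Negative, Negative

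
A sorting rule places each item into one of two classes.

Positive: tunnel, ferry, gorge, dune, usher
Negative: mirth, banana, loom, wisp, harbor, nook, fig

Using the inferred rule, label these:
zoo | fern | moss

Negative, Positive, Negative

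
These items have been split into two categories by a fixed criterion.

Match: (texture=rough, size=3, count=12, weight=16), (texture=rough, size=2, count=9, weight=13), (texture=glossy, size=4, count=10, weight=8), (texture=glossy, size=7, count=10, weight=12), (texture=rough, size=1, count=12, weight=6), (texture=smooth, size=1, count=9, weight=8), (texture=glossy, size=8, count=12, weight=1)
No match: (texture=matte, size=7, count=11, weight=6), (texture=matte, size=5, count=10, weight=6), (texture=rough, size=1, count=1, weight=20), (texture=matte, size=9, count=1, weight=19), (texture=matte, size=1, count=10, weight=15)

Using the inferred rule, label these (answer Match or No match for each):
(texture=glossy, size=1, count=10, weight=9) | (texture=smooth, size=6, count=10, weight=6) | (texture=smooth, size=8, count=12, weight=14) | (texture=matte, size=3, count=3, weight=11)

Match, Match, Match, No match

'Match' ⟺ texture is not matte AND count ≥ 9.
Match: (texture=glossy, size=1, count=10, weight=9), since texture is glossy, count = 10.
Match: (texture=smooth, size=6, count=10, weight=6), since texture is smooth, count = 10.
Match: (texture=smooth, size=8, count=12, weight=14), since texture is smooth, count = 12.
No match: (texture=matte, size=3, count=3, weight=11), since texture is matte, count = 3.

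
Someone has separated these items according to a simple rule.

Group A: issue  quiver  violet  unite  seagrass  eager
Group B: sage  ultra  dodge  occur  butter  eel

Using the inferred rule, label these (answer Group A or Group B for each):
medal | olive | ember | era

Group B, Group A, Group B, Group B

'Group A' ⟺ has ≥ 3 vowels.
medal: 2 vowels — lacks this property, so Group B.
olive: 3 vowels — matches, so Group A.
ember: 2 vowels — lacks this property, so Group B.
era: 2 vowels — lacks this property, so Group B.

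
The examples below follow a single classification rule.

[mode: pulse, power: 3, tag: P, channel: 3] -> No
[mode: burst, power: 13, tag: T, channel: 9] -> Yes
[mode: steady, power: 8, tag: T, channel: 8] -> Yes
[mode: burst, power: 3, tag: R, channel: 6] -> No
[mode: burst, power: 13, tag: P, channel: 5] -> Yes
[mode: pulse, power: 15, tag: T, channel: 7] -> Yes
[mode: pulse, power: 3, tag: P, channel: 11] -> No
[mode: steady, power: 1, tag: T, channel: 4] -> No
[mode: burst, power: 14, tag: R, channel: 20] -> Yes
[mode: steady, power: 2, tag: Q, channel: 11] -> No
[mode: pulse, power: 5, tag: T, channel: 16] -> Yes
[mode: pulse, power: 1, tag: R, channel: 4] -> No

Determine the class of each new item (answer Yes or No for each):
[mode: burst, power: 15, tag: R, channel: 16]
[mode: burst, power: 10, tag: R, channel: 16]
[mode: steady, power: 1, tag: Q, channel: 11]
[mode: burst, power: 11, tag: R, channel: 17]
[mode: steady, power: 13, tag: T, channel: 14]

Yes, Yes, No, Yes, Yes

One predicate separates the groups cleanly: power ≥ 5.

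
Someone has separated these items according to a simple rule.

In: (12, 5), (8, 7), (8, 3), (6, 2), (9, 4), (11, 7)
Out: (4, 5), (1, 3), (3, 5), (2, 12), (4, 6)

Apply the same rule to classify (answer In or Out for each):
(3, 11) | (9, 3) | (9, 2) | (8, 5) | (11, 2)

Out, In, In, In, In

One predicate separates the groups cleanly: first > second.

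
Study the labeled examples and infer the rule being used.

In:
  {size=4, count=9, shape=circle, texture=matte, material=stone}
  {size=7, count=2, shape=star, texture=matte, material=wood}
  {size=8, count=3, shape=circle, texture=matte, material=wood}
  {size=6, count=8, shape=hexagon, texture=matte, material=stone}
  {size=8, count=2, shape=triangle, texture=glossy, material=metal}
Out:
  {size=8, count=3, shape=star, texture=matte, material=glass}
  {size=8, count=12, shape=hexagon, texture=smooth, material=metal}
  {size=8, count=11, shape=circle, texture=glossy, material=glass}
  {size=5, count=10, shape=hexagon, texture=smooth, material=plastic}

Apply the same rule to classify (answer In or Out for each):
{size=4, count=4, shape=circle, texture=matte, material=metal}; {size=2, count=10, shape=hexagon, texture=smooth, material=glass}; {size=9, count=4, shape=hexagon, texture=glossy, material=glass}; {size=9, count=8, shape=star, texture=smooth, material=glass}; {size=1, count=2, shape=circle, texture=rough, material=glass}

In, Out, Out, Out, Out

A rule that fits every label: material is not glass AND count ≤ 9 — true of each 'In' example, false of each 'Out' one.
{size=4, count=4, shape=circle, texture=matte, material=metal}: material is metal, count = 4, meets the rule → In.
{size=2, count=10, shape=hexagon, texture=smooth, material=glass}: material is glass, count = 10, does not satisfy this → Out.
{size=9, count=4, shape=hexagon, texture=glossy, material=glass}: material is glass, count = 4, does not satisfy this → Out.
{size=9, count=8, shape=star, texture=smooth, material=glass}: material is glass, count = 8, does not satisfy this → Out.
{size=1, count=2, shape=circle, texture=rough, material=glass}: material is glass, count = 2, does not satisfy this → Out.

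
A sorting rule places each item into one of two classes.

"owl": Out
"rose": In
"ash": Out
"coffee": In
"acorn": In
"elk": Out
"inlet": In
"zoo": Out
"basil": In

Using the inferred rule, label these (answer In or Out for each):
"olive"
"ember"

In, In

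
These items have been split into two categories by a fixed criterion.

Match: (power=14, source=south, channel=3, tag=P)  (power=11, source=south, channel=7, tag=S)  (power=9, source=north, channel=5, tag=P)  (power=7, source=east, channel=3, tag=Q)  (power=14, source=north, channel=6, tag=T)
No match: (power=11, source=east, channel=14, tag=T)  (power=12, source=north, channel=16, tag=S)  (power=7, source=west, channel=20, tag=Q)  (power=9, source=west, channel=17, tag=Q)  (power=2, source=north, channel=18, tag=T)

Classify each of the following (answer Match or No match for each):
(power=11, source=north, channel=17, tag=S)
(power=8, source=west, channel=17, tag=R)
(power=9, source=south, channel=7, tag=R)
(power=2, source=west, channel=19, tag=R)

No match, No match, Match, No match

The simplest hypothesis consistent with all the labels is: channel ≤ 7.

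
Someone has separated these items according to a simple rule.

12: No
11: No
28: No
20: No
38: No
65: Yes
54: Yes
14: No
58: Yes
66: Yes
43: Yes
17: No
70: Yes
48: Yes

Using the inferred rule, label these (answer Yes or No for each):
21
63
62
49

No, Yes, Yes, Yes

The pattern is that an item is 'Yes' exactly when: at least 43.
No: 21, since 21 < 43.
Yes: 63, since 63 ≥ 43.
Yes: 62, since 62 ≥ 43.
Yes: 49, since 49 ≥ 43.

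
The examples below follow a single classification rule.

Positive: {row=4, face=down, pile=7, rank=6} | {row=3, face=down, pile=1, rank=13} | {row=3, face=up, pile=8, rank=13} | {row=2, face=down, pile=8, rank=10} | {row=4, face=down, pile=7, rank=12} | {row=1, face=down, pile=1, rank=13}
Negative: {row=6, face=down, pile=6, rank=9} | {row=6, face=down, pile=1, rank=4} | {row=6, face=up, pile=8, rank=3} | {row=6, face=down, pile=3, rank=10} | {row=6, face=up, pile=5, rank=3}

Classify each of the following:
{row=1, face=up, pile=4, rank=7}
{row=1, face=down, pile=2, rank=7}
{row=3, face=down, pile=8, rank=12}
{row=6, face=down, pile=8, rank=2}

One predicate separates the groups cleanly: row ≤ 4.
{row=1, face=up, pile=4, rank=7}: row = 1, fits → Positive. {row=1, face=down, pile=2, rank=7}: row = 1, fits → Positive. {row=3, face=down, pile=8, rank=12}: row = 3, fits → Positive. {row=6, face=down, pile=8, rank=2}: row = 6, doesn't match → Negative.

Positive, Positive, Positive, Negative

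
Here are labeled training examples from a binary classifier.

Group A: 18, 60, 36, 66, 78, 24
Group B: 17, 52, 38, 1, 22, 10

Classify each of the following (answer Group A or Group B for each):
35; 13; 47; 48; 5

Group B, Group B, Group B, Group A, Group B

The classifier is using: multiple of 3.
35 — 35 = 3·11 + 2, hence Group B. 13 — 13 = 3·4 + 1, hence Group B. 47 — 47 = 3·15 + 2, hence Group B. 48 — 48 = 3·16, hence Group A. 5 — 5 = 3·1 + 2, hence Group B.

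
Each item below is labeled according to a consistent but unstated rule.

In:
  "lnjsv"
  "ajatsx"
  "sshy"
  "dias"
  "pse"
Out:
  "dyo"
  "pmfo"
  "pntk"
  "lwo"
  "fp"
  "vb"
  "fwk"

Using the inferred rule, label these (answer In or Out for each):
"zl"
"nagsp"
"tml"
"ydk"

Comparing the two groups points to one rule — contains 's'.

Out, In, Out, Out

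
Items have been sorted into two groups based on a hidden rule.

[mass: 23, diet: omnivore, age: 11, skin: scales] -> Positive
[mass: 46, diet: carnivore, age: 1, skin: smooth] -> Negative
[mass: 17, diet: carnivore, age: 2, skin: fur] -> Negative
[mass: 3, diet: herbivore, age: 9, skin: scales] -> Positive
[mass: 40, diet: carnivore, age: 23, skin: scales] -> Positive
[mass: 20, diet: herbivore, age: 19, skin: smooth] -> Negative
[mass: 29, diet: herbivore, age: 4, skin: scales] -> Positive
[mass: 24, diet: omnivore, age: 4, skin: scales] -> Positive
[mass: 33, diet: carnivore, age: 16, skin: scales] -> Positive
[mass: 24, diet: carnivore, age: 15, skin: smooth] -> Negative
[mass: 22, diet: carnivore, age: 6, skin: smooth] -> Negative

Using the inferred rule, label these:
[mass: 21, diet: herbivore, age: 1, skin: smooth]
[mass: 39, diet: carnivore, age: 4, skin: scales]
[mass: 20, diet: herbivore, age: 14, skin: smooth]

Negative, Positive, Negative

The common property of the 'Positive' items is: skin is scales. No 'Negative' item has it.
[mass: 21, diet: herbivore, age: 1, skin: smooth]: skin is smooth — doesn't match, so Negative. [mass: 39, diet: carnivore, age: 4, skin: scales]: skin is scales — qualifies, so Positive. [mass: 20, diet: herbivore, age: 14, skin: smooth]: skin is smooth — doesn't match, so Negative.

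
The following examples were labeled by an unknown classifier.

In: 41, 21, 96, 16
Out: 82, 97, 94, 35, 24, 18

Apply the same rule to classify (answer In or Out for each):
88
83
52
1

Out, Out, Out, In

All 'In' examples share one property — ≡ 1 (mod 5) — and every 'Out' example lacks it.
Out: 88, since 88 mod 5 = 3. Out: 83, since 83 mod 5 = 3. Out: 52, since 52 mod 5 = 2. In: 1, since 1 mod 5 = 1.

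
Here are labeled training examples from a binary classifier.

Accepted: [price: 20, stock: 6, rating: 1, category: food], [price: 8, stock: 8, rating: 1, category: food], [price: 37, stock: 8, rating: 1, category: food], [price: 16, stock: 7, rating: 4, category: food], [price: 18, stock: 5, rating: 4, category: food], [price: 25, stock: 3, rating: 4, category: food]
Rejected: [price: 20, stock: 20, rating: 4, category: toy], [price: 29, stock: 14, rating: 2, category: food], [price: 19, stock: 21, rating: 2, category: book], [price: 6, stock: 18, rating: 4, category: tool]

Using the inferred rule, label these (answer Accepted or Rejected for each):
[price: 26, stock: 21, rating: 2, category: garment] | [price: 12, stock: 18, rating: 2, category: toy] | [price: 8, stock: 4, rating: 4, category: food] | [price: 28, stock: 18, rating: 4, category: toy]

The pattern is that an item is 'Accepted' exactly when: stock ≤ 8.
Rejected: [price: 26, stock: 21, rating: 2, category: garment], since stock = 21. Rejected: [price: 12, stock: 18, rating: 2, category: toy], since stock = 18. Accepted: [price: 8, stock: 4, rating: 4, category: food], since stock = 4. Rejected: [price: 28, stock: 18, rating: 4, category: toy], since stock = 18.

Rejected, Rejected, Accepted, Rejected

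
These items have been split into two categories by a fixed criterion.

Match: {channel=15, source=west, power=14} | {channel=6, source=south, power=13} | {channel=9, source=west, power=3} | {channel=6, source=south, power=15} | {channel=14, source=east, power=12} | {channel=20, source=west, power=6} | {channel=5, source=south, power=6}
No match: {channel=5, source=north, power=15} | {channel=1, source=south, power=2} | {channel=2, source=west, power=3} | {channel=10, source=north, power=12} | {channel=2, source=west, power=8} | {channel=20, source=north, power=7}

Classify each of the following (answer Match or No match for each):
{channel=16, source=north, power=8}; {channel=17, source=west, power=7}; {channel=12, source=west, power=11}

The pattern is that an item is 'Match' exactly when: source is not north AND channel ≥ 5.
{channel=16, source=north, power=8}: source is north, channel = 16 — does not satisfy this, so No match.
{channel=17, source=west, power=7}: source is west, channel = 17 — checks out, so Match.
{channel=12, source=west, power=11}: source is west, channel = 12 — checks out, so Match.

No match, Match, Match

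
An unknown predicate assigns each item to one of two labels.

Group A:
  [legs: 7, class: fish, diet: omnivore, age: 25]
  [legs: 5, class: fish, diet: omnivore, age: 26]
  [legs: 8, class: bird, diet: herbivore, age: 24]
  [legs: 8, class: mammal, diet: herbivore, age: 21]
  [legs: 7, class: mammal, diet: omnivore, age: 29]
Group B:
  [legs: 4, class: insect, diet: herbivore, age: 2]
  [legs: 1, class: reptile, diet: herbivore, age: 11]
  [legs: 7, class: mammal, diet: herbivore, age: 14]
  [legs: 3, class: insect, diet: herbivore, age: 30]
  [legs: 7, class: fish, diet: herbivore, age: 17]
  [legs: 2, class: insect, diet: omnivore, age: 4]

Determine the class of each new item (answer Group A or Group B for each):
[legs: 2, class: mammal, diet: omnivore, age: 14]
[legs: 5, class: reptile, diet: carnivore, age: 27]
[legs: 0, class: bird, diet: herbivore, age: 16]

Group B, Group A, Group B

The rule appears to be: age ≥ 21 AND age ≤ 29.
[legs: 2, class: mammal, diet: omnivore, age: 14]: age = 14, fails the rule → Group B. [legs: 5, class: reptile, diet: carnivore, age: 27]: age = 27, matches → Group A. [legs: 0, class: bird, diet: herbivore, age: 16]: age = 16, fails the rule → Group B.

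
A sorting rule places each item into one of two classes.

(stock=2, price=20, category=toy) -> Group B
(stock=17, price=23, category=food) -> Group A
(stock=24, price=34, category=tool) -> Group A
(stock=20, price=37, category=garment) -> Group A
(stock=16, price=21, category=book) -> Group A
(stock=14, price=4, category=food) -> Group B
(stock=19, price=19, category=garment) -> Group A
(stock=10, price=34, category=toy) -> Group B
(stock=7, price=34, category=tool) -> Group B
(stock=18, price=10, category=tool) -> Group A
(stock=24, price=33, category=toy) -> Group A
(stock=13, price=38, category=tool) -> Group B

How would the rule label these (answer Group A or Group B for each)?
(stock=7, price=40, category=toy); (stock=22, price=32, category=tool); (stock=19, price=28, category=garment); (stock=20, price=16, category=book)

Group B, Group A, Group A, Group A

One predicate separates the groups cleanly: stock ≥ 16.
(stock=7, price=40, category=toy) — stock = 7, hence Group B. (stock=22, price=32, category=tool) — stock = 22, hence Group A. (stock=19, price=28, category=garment) — stock = 19, hence Group A. (stock=20, price=16, category=book) — stock = 20, hence Group A.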